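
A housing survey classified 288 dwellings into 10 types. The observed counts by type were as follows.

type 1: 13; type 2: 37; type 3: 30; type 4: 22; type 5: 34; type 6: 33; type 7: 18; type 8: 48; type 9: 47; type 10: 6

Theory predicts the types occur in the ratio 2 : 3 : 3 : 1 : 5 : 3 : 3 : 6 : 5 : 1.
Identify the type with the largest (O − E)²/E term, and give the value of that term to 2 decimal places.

Ratio total = 32. Expected counts: 288×2/32 = 18, 288×3/32 = 27, 288×3/32 = 27, 288×1/32 = 9, 288×5/32 = 45, 288×3/32 = 27, 288×3/32 = 27, 288×6/32 = 54, 288×5/32 = 45, 288×1/32 = 9.
cat          O        E   (O−E)²/E
type 1      13       18      1.389
type 2      37       27      3.704
type 3      30       27      0.333
type 4      22        9     18.778
type 5      34       45      2.689
type 6      33       27      1.333
type 7      18       27      3.000
type 8      48       54      0.667
type 9      47       45      0.089
type 10      6        9      1.000
The largest term is for type 4: 18.78.

type 4, 18.78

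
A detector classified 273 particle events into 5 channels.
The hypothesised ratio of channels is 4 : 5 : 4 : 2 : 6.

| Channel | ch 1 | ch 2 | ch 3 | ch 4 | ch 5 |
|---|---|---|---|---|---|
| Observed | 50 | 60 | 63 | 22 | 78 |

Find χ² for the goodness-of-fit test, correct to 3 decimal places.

Ratio total = 21. Expected counts: 273×4/21 = 52, 273×5/21 = 65, 273×4/21 = 52, 273×2/21 = 26, 273×6/21 = 78.
cat         O        E   (O−E)²/E
ch 1       50       52     0.0769
ch 2       60       65     0.3846
ch 3       63       52     2.3269
ch 4       22       26     0.6154
ch 5       78       78     0.0000
Sum = 3.404

3.404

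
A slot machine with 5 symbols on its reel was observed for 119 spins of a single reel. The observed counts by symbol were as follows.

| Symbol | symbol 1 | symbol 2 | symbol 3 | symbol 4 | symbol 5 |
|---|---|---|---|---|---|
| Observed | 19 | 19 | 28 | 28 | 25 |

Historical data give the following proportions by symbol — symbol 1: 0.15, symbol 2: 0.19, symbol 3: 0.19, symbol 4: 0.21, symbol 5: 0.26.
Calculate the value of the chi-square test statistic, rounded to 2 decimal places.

3.44

Expected counts E_i = n·p_i: 119×0.15 = 17.85, 119×0.19 = 22.61, 119×0.19 = 22.61, 119×0.21 = 24.99, 119×0.26 = 30.94.
cat           O        E   (O−E)²/E
symbol 1     19    17.85      0.074
symbol 2     19    22.61      0.576
symbol 3     28    22.61      1.285
symbol 4     28    24.99      0.363
symbol 5     25    30.94      1.140
Sum = 3.44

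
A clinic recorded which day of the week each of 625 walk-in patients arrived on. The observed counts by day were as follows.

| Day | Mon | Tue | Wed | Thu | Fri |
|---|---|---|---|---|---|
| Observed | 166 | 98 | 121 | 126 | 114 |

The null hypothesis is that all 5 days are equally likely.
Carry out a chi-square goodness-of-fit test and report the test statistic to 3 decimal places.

Under H₀ each category has probability 1/5, so each expected count is 625/5 = 125.
χ² = (166−125)²/125 + (98−125)²/125 + (121−125)²/125 + (126−125)²/125 + (114−125)²/125
   = 13.4480 + 5.8320 + 0.1280 + 0.0080 + 0.9680
Sum = 20.384

20.384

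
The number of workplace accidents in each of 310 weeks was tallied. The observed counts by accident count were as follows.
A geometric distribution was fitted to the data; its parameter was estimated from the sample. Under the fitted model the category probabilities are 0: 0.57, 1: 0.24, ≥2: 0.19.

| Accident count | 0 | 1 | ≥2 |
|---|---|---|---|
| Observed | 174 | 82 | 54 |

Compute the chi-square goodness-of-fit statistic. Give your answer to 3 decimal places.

Expected counts E_i = n·p_i: 310×0.57 = 176.7, 310×0.24 = 74.4, 310×0.19 = 58.9.
χ² = (174−176.7)²/176.7 + (82−74.4)²/74.4 + (54−58.9)²/58.9
   = 0.0413 + 0.7763 + 0.4076
Sum = 1.225

1.225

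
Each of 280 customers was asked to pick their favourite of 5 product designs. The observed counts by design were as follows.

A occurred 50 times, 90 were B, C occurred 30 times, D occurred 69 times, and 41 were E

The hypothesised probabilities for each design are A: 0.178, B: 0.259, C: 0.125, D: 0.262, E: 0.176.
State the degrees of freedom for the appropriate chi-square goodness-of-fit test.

4

There are k = 5 categories and no parameters were estimated from the data, so df = 5 − 1 = 4.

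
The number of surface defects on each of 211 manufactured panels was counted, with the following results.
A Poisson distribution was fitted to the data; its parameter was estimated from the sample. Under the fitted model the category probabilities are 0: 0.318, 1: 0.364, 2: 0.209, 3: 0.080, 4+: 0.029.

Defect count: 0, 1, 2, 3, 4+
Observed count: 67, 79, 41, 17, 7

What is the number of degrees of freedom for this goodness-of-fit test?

There are k = 5 categories and 1 parameter estimated from the data, so df = 5 − 1 − 1 = 3.

3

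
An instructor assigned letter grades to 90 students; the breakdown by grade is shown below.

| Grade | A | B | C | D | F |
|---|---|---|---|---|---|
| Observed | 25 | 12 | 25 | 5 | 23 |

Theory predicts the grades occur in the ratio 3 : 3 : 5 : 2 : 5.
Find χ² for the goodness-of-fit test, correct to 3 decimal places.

9.927

Ratio total = 18. Expected counts: 90×3/18 = 15, 90×3/18 = 15, 90×5/18 = 25, 90×2/18 = 10, 90×5/18 = 25.
cat         O        E   (O−E)²/E
A          25       15     6.6667
B          12       15     0.6000
C          25       25     0.0000
D           5       10     2.5000
F          23       25     0.1600
Sum = 9.927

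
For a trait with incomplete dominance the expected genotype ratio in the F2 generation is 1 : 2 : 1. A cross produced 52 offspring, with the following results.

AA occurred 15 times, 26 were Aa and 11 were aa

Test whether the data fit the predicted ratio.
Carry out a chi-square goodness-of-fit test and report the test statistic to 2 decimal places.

Ratio total = 4. Expected counts: 52×1/4 = 13, 52×2/4 = 26, 52×1/4 = 13.
cat         O        E   (O−E)²/E
AA         15       13      0.308
Aa         26       26      0.000
aa         11       13      0.308
Sum = 0.62

0.62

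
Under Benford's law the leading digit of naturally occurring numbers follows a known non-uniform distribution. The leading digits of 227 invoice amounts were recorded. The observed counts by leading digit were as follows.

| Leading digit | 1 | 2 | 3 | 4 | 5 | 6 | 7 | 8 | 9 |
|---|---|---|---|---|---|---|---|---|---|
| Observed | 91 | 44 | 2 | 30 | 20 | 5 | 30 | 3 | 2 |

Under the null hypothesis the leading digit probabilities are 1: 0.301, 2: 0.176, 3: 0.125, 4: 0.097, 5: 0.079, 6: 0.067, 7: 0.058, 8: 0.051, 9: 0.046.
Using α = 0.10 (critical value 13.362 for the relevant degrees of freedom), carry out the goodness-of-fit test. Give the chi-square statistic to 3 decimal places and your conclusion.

Expected counts E_i = n·p_i: 227×0.301 = 68.327, 227×0.176 = 39.952, 227×0.125 = 28.375, 227×0.097 = 22.019, 227×0.079 = 17.933, 227×0.067 = 15.209, 227×0.058 = 13.166, 227×0.051 = 11.577, 227×0.046 = 10.442.
cat         O        E   (O−E)²/E
1          91   68.327     7.5236
2          44   39.952     0.4101
3           2   28.375    24.5160
4          30   22.019     2.8928
5          20   17.933     0.2382
6           5   15.209     6.8528
7          30   13.166    21.5239
8           3   11.577     6.3544
9           2   10.442     6.8251
Sum = 77.137
df = 8. Since 77.137 > 13.362, we reject H₀.

77.137; reject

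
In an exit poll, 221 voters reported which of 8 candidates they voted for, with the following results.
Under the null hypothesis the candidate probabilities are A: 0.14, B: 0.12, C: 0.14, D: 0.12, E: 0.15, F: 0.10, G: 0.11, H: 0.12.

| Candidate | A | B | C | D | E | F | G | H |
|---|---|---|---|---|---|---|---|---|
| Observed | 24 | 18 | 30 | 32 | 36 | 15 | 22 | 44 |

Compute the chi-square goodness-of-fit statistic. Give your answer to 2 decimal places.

19.72

Expected counts E_i = n·p_i: 221×0.14 = 30.94, 221×0.12 = 26.52, 221×0.14 = 30.94, 221×0.12 = 26.52, 221×0.15 = 33.15, 221×0.10 = 22.1, 221×0.11 = 24.31, 221×0.12 = 26.52.
χ² = (24−30.94)²/30.94 + (18−26.52)²/26.52 + (30−30.94)²/30.94 + (32−26.52)²/26.52 + (36−33.15)²/33.15 + (15−22.1)²/22.1 + (22−24.31)²/24.31 + (44−26.52)²/26.52
   = 1.557 + 2.737 + 0.029 + 1.132 + 0.245 + 2.281 + 0.220 + 11.522
Sum = 19.72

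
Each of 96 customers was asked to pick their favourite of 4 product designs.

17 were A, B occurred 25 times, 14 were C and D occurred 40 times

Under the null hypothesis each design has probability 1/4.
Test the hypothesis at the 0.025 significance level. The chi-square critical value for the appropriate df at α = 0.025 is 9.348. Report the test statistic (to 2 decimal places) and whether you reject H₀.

Expected count for each of the 4 categories: 96/4 = 24.
cat         O        E   (O−E)²/E
A          17       24      2.042
B          25       24      0.042
C          14       24      4.167
D          40       24     10.667
Sum = 16.92
df = 3. Since 16.92 > 9.348, we reject H₀.

16.92; reject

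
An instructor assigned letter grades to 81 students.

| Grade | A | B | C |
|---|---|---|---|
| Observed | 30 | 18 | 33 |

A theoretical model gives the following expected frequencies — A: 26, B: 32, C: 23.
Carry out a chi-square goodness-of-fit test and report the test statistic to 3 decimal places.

A: (30 − 26)²/26 = 16/26 = 0.6154
B: (18 − 32)²/32 = 196/32 = 6.1250
C: (33 − 23)²/23 = 100/23 = 4.3478
Sum = 11.088

11.088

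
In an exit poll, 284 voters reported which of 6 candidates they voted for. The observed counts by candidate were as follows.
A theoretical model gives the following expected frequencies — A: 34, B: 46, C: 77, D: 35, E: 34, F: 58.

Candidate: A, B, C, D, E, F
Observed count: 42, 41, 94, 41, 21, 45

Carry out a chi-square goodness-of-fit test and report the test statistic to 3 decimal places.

cat         O        E   (O−E)²/E
A          42       34     1.8824
B          41       46     0.5435
C          94       77     3.7532
D          41       35     1.0286
E          21       34     4.9706
F          45       58     2.9138
Sum = 15.092

15.092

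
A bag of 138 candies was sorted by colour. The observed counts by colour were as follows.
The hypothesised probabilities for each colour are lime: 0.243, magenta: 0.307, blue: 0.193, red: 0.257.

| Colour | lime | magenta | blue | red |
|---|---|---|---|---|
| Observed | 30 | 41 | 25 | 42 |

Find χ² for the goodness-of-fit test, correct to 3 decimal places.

Expected counts E_i = n·p_i: 138×0.243 = 33.534, 138×0.307 = 42.366, 138×0.193 = 26.634, 138×0.257 = 35.466.
cat          O        E   (O−E)²/E
lime        30   33.534     0.3724
magenta     41   42.366     0.0440
blue        25   26.634     0.1002
red         42   35.466     1.2038
Sum = 1.720

1.720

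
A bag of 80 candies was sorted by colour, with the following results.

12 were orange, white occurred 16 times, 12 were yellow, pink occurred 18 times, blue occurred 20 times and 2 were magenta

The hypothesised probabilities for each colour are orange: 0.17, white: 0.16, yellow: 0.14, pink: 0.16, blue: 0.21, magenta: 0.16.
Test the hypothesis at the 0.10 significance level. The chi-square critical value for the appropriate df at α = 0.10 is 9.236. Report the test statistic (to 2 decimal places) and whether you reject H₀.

Expected counts E_i = n·p_i: 80×0.17 = 13.6, 80×0.16 = 12.8, 80×0.14 = 11.2, 80×0.16 = 12.8, 80×0.21 = 16.8, 80×0.16 = 12.8.
orange: (12 − 13.6)²/13.6 = 2.56/13.6 = 0.188
white: (16 − 12.8)²/12.8 = 10.24/12.8 = 0.800
yellow: (12 − 11.2)²/11.2 = 0.64/11.2 = 0.057
pink: (18 − 12.8)²/12.8 = 27.04/12.8 = 2.113
blue: (20 − 16.8)²/16.8 = 10.24/16.8 = 0.610
magenta: (2 − 12.8)²/12.8 = 116.64/12.8 = 9.113
Sum = 12.88
df = 5. Since 12.88 > 9.236, we reject H₀.

12.88; reject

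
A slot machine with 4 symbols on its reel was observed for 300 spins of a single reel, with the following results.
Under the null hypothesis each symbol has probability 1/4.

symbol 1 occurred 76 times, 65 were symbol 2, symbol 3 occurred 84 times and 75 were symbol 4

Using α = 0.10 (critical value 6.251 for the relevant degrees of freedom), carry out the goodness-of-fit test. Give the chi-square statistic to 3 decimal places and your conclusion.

2.427; do not reject

Expected count for each of the 4 categories: 300/4 = 75.
cat           O        E   (O−E)²/E
symbol 1     76       75     0.0133
symbol 2     65       75     1.3333
symbol 3     84       75     1.0800
symbol 4     75       75     0.0000
Sum = 2.427
df = 3. Since 2.427 < 6.251, we do not reject H₀.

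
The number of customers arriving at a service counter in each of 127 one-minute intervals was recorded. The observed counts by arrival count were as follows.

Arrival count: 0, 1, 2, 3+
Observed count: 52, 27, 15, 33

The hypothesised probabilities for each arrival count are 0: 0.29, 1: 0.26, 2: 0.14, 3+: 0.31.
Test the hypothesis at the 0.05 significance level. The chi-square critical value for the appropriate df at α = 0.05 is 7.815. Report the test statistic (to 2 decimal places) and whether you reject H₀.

Expected counts E_i = n·p_i: 127×0.29 = 36.83, 127×0.26 = 33.02, 127×0.14 = 17.78, 127×0.31 = 39.37.
cat         O        E   (O−E)²/E
0          52    36.83      6.248
1          27    33.02      1.098
2          15    17.78      0.435
3+         33    39.37      1.031
Sum = 8.81
df = 3. Since 8.81 > 7.815, we reject H₀.

8.81; reject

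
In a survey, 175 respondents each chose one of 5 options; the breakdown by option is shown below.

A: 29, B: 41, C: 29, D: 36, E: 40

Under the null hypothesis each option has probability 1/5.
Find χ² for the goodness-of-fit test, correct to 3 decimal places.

Under H₀ each category has probability 1/5, so each expected count is 175/5 = 35.
χ² = (29−35)²/35 + (41−35)²/35 + (29−35)²/35 + (36−35)²/35 + (40−35)²/35
   = 1.0286 + 1.0286 + 1.0286 + 0.0286 + 0.7143
Sum = 3.829

3.829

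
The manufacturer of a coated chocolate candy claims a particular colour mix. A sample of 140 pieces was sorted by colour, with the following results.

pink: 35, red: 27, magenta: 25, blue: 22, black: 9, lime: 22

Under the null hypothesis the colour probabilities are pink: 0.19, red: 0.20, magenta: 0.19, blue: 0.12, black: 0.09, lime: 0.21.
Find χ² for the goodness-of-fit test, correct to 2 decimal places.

Expected counts E_i = n·p_i: 140×0.19 = 26.6, 140×0.20 = 28, 140×0.19 = 26.6, 140×0.12 = 16.8, 140×0.09 = 12.6, 140×0.21 = 29.4.
cat          O        E   (O−E)²/E
pink        35     26.6      2.653
red         27       28      0.036
magenta     25     26.6      0.096
blue        22     16.8      1.610
black        9     12.6      1.029
lime        22     29.4      1.863
Sum = 7.29

7.29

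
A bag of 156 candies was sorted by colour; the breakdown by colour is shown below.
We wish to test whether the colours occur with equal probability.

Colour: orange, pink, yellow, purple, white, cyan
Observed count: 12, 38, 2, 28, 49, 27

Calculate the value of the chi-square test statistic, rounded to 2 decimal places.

55.77

Expected count for each of the 6 categories: 156/6 = 26.
cat         O        E   (O−E)²/E
orange     12       26      7.538
pink       38       26      5.538
yellow      2       26     22.154
purple     28       26      0.154
white      49       26     20.346
cyan       27       26      0.038
Sum = 55.77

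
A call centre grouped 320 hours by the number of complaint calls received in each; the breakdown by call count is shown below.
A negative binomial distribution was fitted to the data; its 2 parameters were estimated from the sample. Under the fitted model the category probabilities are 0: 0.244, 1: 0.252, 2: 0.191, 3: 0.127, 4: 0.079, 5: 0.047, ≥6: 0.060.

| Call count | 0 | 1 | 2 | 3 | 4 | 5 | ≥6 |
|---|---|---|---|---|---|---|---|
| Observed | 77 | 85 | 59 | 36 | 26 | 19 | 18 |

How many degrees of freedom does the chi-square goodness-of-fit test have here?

There are k = 7 categories and 2 parameters estimated from the data, so df = 7 − 1 − 2 = 4.

4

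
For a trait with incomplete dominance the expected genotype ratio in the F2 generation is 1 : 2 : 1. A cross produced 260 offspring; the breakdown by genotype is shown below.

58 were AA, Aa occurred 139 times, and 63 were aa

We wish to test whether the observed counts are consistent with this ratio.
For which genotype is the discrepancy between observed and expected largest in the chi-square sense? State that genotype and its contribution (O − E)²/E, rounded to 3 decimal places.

AA, 0.754

Ratio total = 4. Expected counts: 260×1/4 = 65, 260×2/4 = 130, 260×1/4 = 65.
cat         O        E   (O−E)²/E
AA         58       65     0.7538
Aa        139      130     0.6231
aa         63       65     0.0615
The largest term is for AA: 0.754.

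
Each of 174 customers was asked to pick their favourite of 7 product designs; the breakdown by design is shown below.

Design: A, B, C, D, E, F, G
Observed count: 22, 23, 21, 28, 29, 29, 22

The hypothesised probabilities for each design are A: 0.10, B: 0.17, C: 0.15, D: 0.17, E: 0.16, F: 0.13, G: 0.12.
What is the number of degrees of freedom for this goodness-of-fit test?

There are k = 7 categories and no parameters were estimated from the data, so df = 7 − 1 = 6.

6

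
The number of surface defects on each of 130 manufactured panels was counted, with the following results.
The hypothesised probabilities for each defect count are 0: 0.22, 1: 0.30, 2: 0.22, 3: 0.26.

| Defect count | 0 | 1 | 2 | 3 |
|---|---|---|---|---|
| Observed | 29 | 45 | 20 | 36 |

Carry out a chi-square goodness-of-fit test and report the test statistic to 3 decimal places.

Expected counts E_i = n·p_i: 130×0.22 = 28.6, 130×0.30 = 39, 130×0.22 = 28.6, 130×0.26 = 33.8.
χ² = (29−28.6)²/28.6 + (45−39)²/39 + (20−28.6)²/28.6 + (36−33.8)²/33.8
   = 0.0056 + 0.9231 + 2.5860 + 0.1432
Sum = 3.658

3.658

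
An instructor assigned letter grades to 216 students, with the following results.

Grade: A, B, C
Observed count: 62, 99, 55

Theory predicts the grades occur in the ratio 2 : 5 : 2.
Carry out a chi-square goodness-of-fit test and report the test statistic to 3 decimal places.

8.779

Ratio total = 9. Expected counts: 216×2/9 = 48, 216×5/9 = 120, 216×2/9 = 48.
cat         O        E   (O−E)²/E
A          62       48     4.0833
B          99      120     3.6750
C          55       48     1.0208
Sum = 8.779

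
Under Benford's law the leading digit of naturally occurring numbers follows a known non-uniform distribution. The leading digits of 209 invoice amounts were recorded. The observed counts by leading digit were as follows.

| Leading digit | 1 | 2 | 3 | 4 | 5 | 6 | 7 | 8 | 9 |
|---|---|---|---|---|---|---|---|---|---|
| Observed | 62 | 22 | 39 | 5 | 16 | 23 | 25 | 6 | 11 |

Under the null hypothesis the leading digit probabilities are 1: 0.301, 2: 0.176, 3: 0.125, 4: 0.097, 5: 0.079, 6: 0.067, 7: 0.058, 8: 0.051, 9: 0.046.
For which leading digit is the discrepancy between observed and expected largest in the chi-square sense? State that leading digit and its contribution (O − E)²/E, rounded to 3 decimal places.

7, 13.681

Expected counts E_i = n·p_i: 209×0.301 = 62.909, 209×0.176 = 36.784, 209×0.125 = 26.125, 209×0.097 = 20.273, 209×0.079 = 16.511, 209×0.067 = 14.003, 209×0.058 = 12.122, 209×0.051 = 10.659, 209×0.046 = 9.614.
χ² = (62−62.909)²/62.909 + (22−36.784)²/36.784 + (39−26.125)²/26.125 + (5−20.273)²/20.273 + (16−16.511)²/16.511 + (23−14.003)²/14.003 + (25−12.122)²/12.122 + (6−10.659)²/10.659 + (11−9.614)²/9.614
   = 0.0131 + 5.9419 + 6.3451 + 11.5062 + 0.0158 + 5.7806 + 13.6811 + 2.0364 + 0.1998
The largest term is for 7: 13.681.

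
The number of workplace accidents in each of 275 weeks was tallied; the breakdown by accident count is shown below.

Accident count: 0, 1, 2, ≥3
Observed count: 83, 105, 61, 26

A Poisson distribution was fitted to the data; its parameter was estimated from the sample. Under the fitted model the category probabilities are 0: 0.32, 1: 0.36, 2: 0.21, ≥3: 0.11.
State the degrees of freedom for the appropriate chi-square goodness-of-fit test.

There are k = 4 categories and 1 parameter estimated from the data, so df = 4 − 1 − 1 = 2.

2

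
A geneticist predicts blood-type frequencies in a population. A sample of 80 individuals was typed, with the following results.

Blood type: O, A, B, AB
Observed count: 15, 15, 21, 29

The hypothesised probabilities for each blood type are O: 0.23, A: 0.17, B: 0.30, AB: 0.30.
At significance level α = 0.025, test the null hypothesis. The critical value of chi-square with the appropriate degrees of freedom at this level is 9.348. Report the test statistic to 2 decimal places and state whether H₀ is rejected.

Expected counts E_i = n·p_i: 80×0.23 = 18.4, 80×0.17 = 13.6, 80×0.30 = 24, 80×0.30 = 24.
cat         O        E   (O−E)²/E
O          15     18.4      0.628
A          15     13.6      0.144
B          21       24      0.375
AB         29       24      1.042
Sum = 2.19
df = 3. Since 2.19 < 9.348, we do not reject H₀.

2.19; do not reject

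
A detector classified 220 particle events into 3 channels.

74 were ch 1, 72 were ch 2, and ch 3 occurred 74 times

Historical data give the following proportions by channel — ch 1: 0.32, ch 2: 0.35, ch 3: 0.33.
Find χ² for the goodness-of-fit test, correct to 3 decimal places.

0.536

Expected counts E_i = n·p_i: 220×0.32 = 70.4, 220×0.35 = 77, 220×0.33 = 72.6.
cat         O        E   (O−E)²/E
ch 1       74     70.4     0.1841
ch 2       72       77     0.3247
ch 3       74     72.6     0.0270
Sum = 0.536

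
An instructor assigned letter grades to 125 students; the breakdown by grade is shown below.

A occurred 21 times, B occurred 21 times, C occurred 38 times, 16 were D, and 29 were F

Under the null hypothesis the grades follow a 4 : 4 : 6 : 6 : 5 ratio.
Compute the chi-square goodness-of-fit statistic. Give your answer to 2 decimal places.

Ratio total = 25. Expected counts: 125×4/25 = 20, 125×4/25 = 20, 125×6/25 = 30, 125×6/25 = 30, 125×5/25 = 25.
χ² = (21−20)²/20 + (21−20)²/20 + (38−30)²/30 + (16−30)²/30 + (29−25)²/25
   = 0.050 + 0.050 + 2.133 + 6.533 + 0.640
Sum = 9.41

9.41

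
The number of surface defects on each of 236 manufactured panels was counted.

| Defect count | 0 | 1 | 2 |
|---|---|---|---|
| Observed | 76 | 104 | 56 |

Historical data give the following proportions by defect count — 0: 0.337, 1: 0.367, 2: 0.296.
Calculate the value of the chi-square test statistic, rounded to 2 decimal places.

Expected counts E_i = n·p_i: 236×0.337 = 79.532, 236×0.367 = 86.612, 236×0.296 = 69.856.
cat         O        E   (O−E)²/E
0          76   79.532      0.157
1         104   86.612      3.491
2          56   69.856      2.748
Sum = 6.40

6.40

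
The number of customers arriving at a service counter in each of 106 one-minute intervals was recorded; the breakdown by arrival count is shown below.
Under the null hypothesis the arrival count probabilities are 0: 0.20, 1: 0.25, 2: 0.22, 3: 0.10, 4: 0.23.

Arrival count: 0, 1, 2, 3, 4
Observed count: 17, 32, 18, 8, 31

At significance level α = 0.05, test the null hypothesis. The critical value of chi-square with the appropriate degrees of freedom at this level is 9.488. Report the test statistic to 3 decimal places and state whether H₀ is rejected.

5.623; do not reject

Expected counts E_i = n·p_i: 106×0.20 = 21.2, 106×0.25 = 26.5, 106×0.22 = 23.32, 106×0.10 = 10.6, 106×0.23 = 24.38.
cat         O        E   (O−E)²/E
0          17     21.2     0.8321
1          32     26.5     1.1415
2          18    23.32     1.2137
3           8     10.6     0.6377
4          31    24.38     1.7976
Sum = 5.623
df = 4. Since 5.623 < 9.488, we do not reject H₀.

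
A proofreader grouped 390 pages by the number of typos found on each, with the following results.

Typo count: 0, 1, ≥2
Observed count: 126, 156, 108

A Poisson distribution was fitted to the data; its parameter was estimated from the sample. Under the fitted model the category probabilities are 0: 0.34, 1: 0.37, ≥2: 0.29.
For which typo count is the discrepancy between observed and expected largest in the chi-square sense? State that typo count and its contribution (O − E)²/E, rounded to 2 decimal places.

1, 0.95

Expected counts E_i = n·p_i: 390×0.34 = 132.6, 390×0.37 = 144.3, 390×0.29 = 113.1.
cat         O        E   (O−E)²/E
0         126    132.6      0.329
1         156    144.3      0.949
≥2        108    113.1      0.230
The largest term is for 1: 0.95.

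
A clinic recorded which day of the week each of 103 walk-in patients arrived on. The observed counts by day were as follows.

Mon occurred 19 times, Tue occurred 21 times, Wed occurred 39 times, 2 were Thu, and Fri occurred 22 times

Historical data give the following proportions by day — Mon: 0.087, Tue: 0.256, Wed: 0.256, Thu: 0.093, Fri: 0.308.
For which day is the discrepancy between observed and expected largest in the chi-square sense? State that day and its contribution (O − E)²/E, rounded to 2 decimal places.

Mon, 11.25

Expected counts E_i = n·p_i: 103×0.087 = 8.961, 103×0.256 = 26.368, 103×0.256 = 26.368, 103×0.093 = 9.579, 103×0.308 = 31.724.
χ² = (19−8.961)²/8.961 + (21−26.368)²/26.368 + (39−26.368)²/26.368 + (2−9.579)²/9.579 + (22−31.724)²/31.724
   = 11.247 + 1.093 + 6.052 + 5.997 + 2.981
The largest term is for Mon: 11.25.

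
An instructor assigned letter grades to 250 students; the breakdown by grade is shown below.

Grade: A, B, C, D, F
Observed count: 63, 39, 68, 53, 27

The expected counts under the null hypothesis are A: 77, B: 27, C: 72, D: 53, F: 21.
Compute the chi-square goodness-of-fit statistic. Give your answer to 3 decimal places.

χ² = (63−77)²/77 + (39−27)²/27 + (68−72)²/72 + (53−53)²/53 + (27−21)²/21
   = 2.5455 + 5.3333 + 0.2222 + 0.0000 + 1.7143
Sum = 9.815

9.815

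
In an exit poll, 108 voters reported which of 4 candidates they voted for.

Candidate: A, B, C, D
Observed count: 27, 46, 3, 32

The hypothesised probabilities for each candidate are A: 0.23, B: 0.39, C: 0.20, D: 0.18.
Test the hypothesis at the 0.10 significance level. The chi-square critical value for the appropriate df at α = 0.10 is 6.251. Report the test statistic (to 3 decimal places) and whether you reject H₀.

24.677; reject

Expected counts E_i = n·p_i: 108×0.23 = 24.84, 108×0.39 = 42.12, 108×0.20 = 21.6, 108×0.18 = 19.44.
A: (27 − 24.84)²/24.84 = 4.6656/24.84 = 0.1878
B: (46 − 42.12)²/42.12 = 15.0544/42.12 = 0.3574
C: (3 − 21.6)²/21.6 = 345.96/21.6 = 16.0167
D: (32 − 19.44)²/19.44 = 157.7536/19.44 = 8.1149
Sum = 24.677
df = 3. Since 24.677 > 6.251, we reject H₀.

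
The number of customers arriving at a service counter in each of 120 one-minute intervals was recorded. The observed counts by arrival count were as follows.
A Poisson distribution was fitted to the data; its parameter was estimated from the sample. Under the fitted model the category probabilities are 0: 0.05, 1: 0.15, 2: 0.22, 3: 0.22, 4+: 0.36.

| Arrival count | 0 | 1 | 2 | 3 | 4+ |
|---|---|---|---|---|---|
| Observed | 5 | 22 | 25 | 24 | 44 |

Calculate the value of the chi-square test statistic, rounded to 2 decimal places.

1.36

Expected counts E_i = n·p_i: 120×0.05 = 6, 120×0.15 = 18, 120×0.22 = 26.4, 120×0.22 = 26.4, 120×0.36 = 43.2.
cat         O        E   (O−E)²/E
0           5        6      0.167
1          22       18      0.889
2          25     26.4      0.074
3          24     26.4      0.218
4+         44     43.2      0.015
Sum = 1.36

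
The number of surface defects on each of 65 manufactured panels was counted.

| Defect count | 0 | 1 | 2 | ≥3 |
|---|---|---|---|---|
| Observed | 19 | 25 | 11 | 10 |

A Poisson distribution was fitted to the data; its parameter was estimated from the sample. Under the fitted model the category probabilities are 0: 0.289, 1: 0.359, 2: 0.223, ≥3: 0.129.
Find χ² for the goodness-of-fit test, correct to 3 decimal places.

Expected counts E_i = n·p_i: 65×0.289 = 18.785, 65×0.359 = 23.335, 65×0.223 = 14.495, 65×0.129 = 8.385.
cat         O        E   (O−E)²/E
0          19   18.785     0.0025
1          25   23.335     0.1188
2          11   14.495     0.8427
≥3         10    8.385     0.3111
Sum = 1.275

1.275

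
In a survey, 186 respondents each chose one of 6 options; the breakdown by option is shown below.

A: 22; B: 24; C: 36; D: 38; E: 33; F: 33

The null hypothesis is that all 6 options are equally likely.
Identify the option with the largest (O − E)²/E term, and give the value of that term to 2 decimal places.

A, 2.61

Expected count for each of the 6 categories: 186/6 = 31.
χ² = (22−31)²/31 + (24−31)²/31 + (36−31)²/31 + (38−31)²/31 + (33−31)²/31 + (33−31)²/31
   = 2.613 + 1.581 + 0.806 + 1.581 + 0.129 + 0.129
The largest term is for A: 2.61.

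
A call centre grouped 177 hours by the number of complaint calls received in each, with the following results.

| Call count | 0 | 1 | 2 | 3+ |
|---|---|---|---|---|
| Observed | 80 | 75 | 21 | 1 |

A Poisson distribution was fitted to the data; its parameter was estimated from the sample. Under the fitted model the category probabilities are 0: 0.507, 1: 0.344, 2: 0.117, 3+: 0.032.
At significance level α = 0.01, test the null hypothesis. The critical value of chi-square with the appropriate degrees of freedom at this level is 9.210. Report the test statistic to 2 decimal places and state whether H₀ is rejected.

8.17; do not reject

Expected counts E_i = n·p_i: 177×0.507 = 89.739, 177×0.344 = 60.888, 177×0.117 = 20.709, 177×0.032 = 5.664.
χ² = (80−89.739)²/89.739 + (75−60.888)²/60.888 + (21−20.709)²/20.709 + (1−5.664)²/5.664
   = 1.057 + 3.271 + 0.004 + 3.841
Sum = 8.17
df = 2. Since 8.17 < 9.210, we do not reject H₀.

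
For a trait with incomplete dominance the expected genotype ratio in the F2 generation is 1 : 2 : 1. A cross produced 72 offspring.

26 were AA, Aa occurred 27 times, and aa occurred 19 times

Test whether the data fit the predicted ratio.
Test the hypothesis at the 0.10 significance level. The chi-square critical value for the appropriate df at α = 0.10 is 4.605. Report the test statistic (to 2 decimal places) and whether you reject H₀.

5.86; reject

Ratio total = 4. Expected counts: 72×1/4 = 18, 72×2/4 = 36, 72×1/4 = 18.
χ² = (26−18)²/18 + (27−36)²/36 + (19−18)²/18
   = 3.556 + 2.250 + 0.056
Sum = 5.86
df = 2. Since 5.86 > 4.605, we reject H₀.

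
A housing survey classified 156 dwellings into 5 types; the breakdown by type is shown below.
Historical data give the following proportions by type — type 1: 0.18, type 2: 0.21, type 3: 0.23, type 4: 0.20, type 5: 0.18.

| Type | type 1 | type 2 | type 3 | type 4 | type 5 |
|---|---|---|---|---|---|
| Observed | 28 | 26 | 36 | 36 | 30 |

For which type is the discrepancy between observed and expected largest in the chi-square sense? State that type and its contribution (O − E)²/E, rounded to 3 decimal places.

type 2, 1.395

Expected counts E_i = n·p_i: 156×0.18 = 28.08, 156×0.21 = 32.76, 156×0.23 = 35.88, 156×0.20 = 31.2, 156×0.18 = 28.08.
cat         O        E   (O−E)²/E
type 1     28    28.08     0.0002
type 2     26    32.76     1.3949
type 3     36    35.88     0.0004
type 4     36     31.2     0.7385
type 5     30    28.08     0.1313
The largest term is for type 2: 1.395.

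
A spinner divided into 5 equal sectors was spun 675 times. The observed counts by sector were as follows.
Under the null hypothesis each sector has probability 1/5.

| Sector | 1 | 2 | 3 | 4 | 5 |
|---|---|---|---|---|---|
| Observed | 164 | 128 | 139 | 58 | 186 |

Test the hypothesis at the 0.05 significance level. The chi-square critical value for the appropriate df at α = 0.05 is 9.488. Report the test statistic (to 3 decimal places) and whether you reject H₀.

Expected count for each of the 5 categories: 675/5 = 135.
χ² = (164−135)²/135 + (128−135)²/135 + (139−135)²/135 + (58−135)²/135 + (186−135)²/135
   = 6.2296 + 0.3630 + 0.1185 + 43.9185 + 19.2667
Sum = 69.896
df = 4. Since 69.896 > 9.488, we reject H₀.

69.896; reject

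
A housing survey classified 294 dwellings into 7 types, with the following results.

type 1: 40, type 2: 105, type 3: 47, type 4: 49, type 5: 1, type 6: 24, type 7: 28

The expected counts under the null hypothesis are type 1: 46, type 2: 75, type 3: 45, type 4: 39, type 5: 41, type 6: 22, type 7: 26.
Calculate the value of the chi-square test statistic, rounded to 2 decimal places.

χ² = (40−46)²/46 + (105−75)²/75 + (47−45)²/45 + (49−39)²/39 + (1−41)²/41 + (24−22)²/22 + (28−26)²/26
   = 0.783 + 12.000 + 0.089 + 2.564 + 39.024 + 0.182 + 0.154
Sum = 54.80

54.80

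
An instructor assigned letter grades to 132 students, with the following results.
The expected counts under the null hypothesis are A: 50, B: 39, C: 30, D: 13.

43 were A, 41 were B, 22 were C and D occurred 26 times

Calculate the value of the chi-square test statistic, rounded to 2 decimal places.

χ² = (43−50)²/50 + (41−39)²/39 + (22−30)²/30 + (26−13)²/13
   = 0.980 + 0.103 + 2.133 + 13.000
Sum = 16.22

16.22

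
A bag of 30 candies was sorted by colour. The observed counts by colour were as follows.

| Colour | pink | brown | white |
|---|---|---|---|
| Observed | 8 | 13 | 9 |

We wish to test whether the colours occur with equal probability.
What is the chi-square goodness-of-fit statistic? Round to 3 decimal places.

Under H₀ each category has probability 1/3, so each expected count is 30/3 = 10.
χ² = (8−10)²/10 + (13−10)²/10 + (9−10)²/10
   = 0.4000 + 0.9000 + 0.1000
Sum = 1.400

1.400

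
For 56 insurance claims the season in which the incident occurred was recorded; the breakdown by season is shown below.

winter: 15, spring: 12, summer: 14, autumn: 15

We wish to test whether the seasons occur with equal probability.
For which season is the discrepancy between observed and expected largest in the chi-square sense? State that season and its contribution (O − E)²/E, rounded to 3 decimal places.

spring, 0.286

Expected count for each of the 4 categories: 56/4 = 14.
winter: (15 − 14)²/14 = 1/14 = 0.0714
spring: (12 − 14)²/14 = 4/14 = 0.2857
summer: (14 − 14)²/14 = 0/14 = 0.0000
autumn: (15 − 14)²/14 = 1/14 = 0.0714
The largest term is for spring: 0.286.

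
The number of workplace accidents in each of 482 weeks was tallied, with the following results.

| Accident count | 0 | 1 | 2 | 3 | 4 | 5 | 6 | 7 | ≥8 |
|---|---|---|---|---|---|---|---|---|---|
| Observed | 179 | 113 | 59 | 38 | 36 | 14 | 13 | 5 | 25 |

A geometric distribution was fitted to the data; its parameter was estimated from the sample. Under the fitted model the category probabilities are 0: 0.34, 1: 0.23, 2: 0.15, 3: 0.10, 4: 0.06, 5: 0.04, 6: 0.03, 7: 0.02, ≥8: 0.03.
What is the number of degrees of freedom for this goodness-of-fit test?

There are k = 9 categories and 1 parameter estimated from the data, so df = 9 − 1 − 1 = 7.

7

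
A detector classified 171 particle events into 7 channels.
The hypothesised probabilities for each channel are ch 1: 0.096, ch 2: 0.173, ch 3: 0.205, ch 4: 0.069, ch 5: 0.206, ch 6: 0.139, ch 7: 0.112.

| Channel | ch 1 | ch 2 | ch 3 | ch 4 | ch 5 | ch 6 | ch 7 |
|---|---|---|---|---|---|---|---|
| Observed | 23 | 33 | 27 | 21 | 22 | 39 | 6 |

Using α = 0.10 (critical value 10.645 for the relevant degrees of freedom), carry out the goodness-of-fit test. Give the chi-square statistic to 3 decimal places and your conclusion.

Expected counts E_i = n·p_i: 171×0.096 = 16.416, 171×0.173 = 29.583, 171×0.205 = 35.055, 171×0.069 = 11.799, 171×0.206 = 35.226, 171×0.139 = 23.769, 171×0.112 = 19.152.
cat         O        E   (O−E)²/E
ch 1       23   16.416     2.6407
ch 2       33   29.583     0.3947
ch 3       27   35.055     1.8509
ch 4       21   11.799     7.1750
ch 5       22   35.226     4.9659
ch 6       39   23.769     9.7599
ch 7        6   19.152     9.0317
Sum = 35.819
df = 6. Since 35.819 > 10.645, we reject H₀.

35.819; reject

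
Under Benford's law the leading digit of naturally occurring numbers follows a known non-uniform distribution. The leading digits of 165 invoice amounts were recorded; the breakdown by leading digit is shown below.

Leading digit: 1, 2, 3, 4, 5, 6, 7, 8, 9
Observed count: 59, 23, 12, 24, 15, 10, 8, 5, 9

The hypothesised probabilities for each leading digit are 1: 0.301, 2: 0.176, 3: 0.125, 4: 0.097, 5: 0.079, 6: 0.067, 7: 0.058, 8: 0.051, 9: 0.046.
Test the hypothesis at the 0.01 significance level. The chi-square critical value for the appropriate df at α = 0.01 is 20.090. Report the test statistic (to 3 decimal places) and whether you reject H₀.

12.914; do not reject

Expected counts E_i = n·p_i: 165×0.301 = 49.665, 165×0.176 = 29.04, 165×0.125 = 20.625, 165×0.097 = 16.005, 165×0.079 = 13.035, 165×0.067 = 11.055, 165×0.058 = 9.57, 165×0.051 = 8.415, 165×0.046 = 7.59.
1: (59 − 49.665)²/49.665 = 87.142225/49.665 = 1.7546
2: (23 − 29.04)²/29.04 = 36.4816/29.04 = 1.2563
3: (12 − 20.625)²/20.625 = 74.390625/20.625 = 3.6068
4: (24 − 16.005)²/16.005 = 63.920025/16.005 = 3.9938
5: (15 − 13.035)²/13.035 = 3.861225/13.035 = 0.2962
6: (10 − 11.055)²/11.055 = 1.113025/11.055 = 0.1007
7: (8 − 9.57)²/9.57 = 2.4649/9.57 = 0.2576
8: (5 − 8.415)²/8.415 = 11.662225/8.415 = 1.3859
9: (9 − 7.59)²/7.59 = 1.9881/7.59 = 0.2619
Sum = 12.914
df = 8. Since 12.914 < 20.090, we do not reject H₀.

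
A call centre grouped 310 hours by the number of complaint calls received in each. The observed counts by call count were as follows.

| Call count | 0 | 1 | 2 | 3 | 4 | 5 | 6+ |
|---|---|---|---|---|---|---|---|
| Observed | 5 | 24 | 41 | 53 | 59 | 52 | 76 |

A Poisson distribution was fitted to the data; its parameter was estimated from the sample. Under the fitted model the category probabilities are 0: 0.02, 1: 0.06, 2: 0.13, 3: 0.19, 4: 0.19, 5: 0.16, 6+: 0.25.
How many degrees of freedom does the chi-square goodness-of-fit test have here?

There are k = 7 categories and 1 parameter estimated from the data, so df = 7 − 1 − 1 = 5.

5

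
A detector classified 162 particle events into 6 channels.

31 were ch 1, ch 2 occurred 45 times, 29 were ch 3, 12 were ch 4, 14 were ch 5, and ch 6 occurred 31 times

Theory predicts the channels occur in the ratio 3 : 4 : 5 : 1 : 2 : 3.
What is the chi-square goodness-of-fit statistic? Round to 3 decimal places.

Ratio total = 18. Expected counts: 162×3/18 = 27, 162×4/18 = 36, 162×5/18 = 45, 162×1/18 = 9, 162×2/18 = 18, 162×3/18 = 27.
χ² = (31−27)²/27 + (45−36)²/36 + (29−45)²/45 + (12−9)²/9 + (14−18)²/18 + (31−27)²/27
   = 0.5926 + 2.2500 + 5.6889 + 1.0000 + 0.8889 + 0.5926
Sum = 11.013

11.013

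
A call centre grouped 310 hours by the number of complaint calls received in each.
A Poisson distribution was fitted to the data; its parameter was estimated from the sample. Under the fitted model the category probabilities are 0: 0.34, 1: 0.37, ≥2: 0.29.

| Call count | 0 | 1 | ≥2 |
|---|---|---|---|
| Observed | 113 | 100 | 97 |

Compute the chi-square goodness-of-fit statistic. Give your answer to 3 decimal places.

2.993

Expected counts E_i = n·p_i: 310×0.34 = 105.4, 310×0.37 = 114.7, 310×0.29 = 89.9.
cat         O        E   (O−E)²/E
0         113    105.4     0.5480
1         100    114.7     1.8840
≥2         97     89.9     0.5607
Sum = 2.993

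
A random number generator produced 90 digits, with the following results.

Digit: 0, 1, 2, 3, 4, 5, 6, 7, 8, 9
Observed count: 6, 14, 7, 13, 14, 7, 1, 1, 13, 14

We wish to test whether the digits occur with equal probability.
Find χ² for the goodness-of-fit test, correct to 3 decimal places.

Expected count for each of the 10 categories: 90/10 = 9.
χ² = (6−9)²/9 + (14−9)²/9 + (7−9)²/9 + (13−9)²/9 + (14−9)²/9 + (7−9)²/9 + (1−9)²/9 + (1−9)²/9 + (13−9)²/9 + (14−9)²/9
   = 1.0000 + 2.7778 + 0.4444 + 1.7778 + 2.7778 + 0.4444 + 7.1111 + 7.1111 + 1.7778 + 2.7778
Sum = 28.000

28.000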